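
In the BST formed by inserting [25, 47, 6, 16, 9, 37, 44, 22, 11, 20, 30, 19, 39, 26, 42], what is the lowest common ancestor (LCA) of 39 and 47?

Tree insertion order: [25, 47, 6, 16, 9, 37, 44, 22, 11, 20, 30, 19, 39, 26, 42]
Tree (level-order array): [25, 6, 47, None, 16, 37, None, 9, 22, 30, 44, None, 11, 20, None, 26, None, 39, None, None, None, 19, None, None, None, None, 42]
In a BST, the LCA of p=39, q=47 is the first node v on the
root-to-leaf path with p <= v <= q (go left if both < v, right if both > v).
Walk from root:
  at 25: both 39 and 47 > 25, go right
  at 47: 39 <= 47 <= 47, this is the LCA
LCA = 47


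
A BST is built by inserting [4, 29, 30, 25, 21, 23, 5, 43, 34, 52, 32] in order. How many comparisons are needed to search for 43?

Search path for 43: 4 -> 29 -> 30 -> 43
Found: True
Comparisons: 4


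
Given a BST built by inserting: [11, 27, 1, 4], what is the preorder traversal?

Tree insertion order: [11, 27, 1, 4]
Tree (level-order array): [11, 1, 27, None, 4]
Preorder traversal: [11, 1, 4, 27]


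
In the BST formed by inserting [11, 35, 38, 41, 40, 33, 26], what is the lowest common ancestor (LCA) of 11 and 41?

Tree insertion order: [11, 35, 38, 41, 40, 33, 26]
Tree (level-order array): [11, None, 35, 33, 38, 26, None, None, 41, None, None, 40]
In a BST, the LCA of p=11, q=41 is the first node v on the
root-to-leaf path with p <= v <= q (go left if both < v, right if both > v).
Walk from root:
  at 11: 11 <= 11 <= 41, this is the LCA
LCA = 11


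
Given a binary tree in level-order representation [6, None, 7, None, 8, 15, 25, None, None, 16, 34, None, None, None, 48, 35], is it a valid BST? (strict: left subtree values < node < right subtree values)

Level-order array: [6, None, 7, None, 8, 15, 25, None, None, 16, 34, None, None, None, 48, 35]
Validate using subtree bounds (lo, hi): at each node, require lo < value < hi,
then recurse left with hi=value and right with lo=value.
Preorder trace (stopping at first violation):
  at node 6 with bounds (-inf, +inf): OK
  at node 7 with bounds (6, +inf): OK
  at node 8 with bounds (7, +inf): OK
  at node 15 with bounds (7, 8): VIOLATION
Node 15 violates its bound: not (7 < 15 < 8).
Result: Not a valid BST


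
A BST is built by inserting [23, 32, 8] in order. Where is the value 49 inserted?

Starting tree (level order): [23, 8, 32]
Insertion path: 23 -> 32
Result: insert 49 as right child of 32
Final tree (level order): [23, 8, 32, None, None, None, 49]


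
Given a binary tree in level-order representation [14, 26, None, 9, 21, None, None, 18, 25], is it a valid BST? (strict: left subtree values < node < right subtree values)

Level-order array: [14, 26, None, 9, 21, None, None, 18, 25]
Validate using subtree bounds (lo, hi): at each node, require lo < value < hi,
then recurse left with hi=value and right with lo=value.
Preorder trace (stopping at first violation):
  at node 14 with bounds (-inf, +inf): OK
  at node 26 with bounds (-inf, 14): VIOLATION
Node 26 violates its bound: not (-inf < 26 < 14).
Result: Not a valid BST


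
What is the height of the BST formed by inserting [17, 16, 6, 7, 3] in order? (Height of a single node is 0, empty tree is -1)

Insertion order: [17, 16, 6, 7, 3]
Tree (level-order array): [17, 16, None, 6, None, 3, 7]
Compute height bottom-up (empty subtree = -1):
  height(3) = 1 + max(-1, -1) = 0
  height(7) = 1 + max(-1, -1) = 0
  height(6) = 1 + max(0, 0) = 1
  height(16) = 1 + max(1, -1) = 2
  height(17) = 1 + max(2, -1) = 3
Height = 3


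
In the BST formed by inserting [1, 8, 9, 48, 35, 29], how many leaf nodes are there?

Tree built from: [1, 8, 9, 48, 35, 29]
Tree (level-order array): [1, None, 8, None, 9, None, 48, 35, None, 29]
Rule: A leaf has 0 children.
Per-node child counts:
  node 1: 1 child(ren)
  node 8: 1 child(ren)
  node 9: 1 child(ren)
  node 48: 1 child(ren)
  node 35: 1 child(ren)
  node 29: 0 child(ren)
Matching nodes: [29]
Count of leaf nodes: 1


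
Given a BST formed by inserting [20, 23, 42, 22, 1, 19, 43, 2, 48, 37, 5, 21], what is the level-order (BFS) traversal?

Tree insertion order: [20, 23, 42, 22, 1, 19, 43, 2, 48, 37, 5, 21]
Tree (level-order array): [20, 1, 23, None, 19, 22, 42, 2, None, 21, None, 37, 43, None, 5, None, None, None, None, None, 48]
BFS from the root, enqueuing left then right child of each popped node:
  queue [20] -> pop 20, enqueue [1, 23], visited so far: [20]
  queue [1, 23] -> pop 1, enqueue [19], visited so far: [20, 1]
  queue [23, 19] -> pop 23, enqueue [22, 42], visited so far: [20, 1, 23]
  queue [19, 22, 42] -> pop 19, enqueue [2], visited so far: [20, 1, 23, 19]
  queue [22, 42, 2] -> pop 22, enqueue [21], visited so far: [20, 1, 23, 19, 22]
  queue [42, 2, 21] -> pop 42, enqueue [37, 43], visited so far: [20, 1, 23, 19, 22, 42]
  queue [2, 21, 37, 43] -> pop 2, enqueue [5], visited so far: [20, 1, 23, 19, 22, 42, 2]
  queue [21, 37, 43, 5] -> pop 21, enqueue [none], visited so far: [20, 1, 23, 19, 22, 42, 2, 21]
  queue [37, 43, 5] -> pop 37, enqueue [none], visited so far: [20, 1, 23, 19, 22, 42, 2, 21, 37]
  queue [43, 5] -> pop 43, enqueue [48], visited so far: [20, 1, 23, 19, 22, 42, 2, 21, 37, 43]
  queue [5, 48] -> pop 5, enqueue [none], visited so far: [20, 1, 23, 19, 22, 42, 2, 21, 37, 43, 5]
  queue [48] -> pop 48, enqueue [none], visited so far: [20, 1, 23, 19, 22, 42, 2, 21, 37, 43, 5, 48]
Result: [20, 1, 23, 19, 22, 42, 2, 21, 37, 43, 5, 48]


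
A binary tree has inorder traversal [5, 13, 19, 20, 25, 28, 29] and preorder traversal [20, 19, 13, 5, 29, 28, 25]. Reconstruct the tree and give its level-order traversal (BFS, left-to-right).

Inorder:  [5, 13, 19, 20, 25, 28, 29]
Preorder: [20, 19, 13, 5, 29, 28, 25]
Algorithm: preorder visits root first, so consume preorder in order;
for each root, split the current inorder slice at that value into
left-subtree inorder and right-subtree inorder, then recurse.
Recursive splits:
  root=20; inorder splits into left=[5, 13, 19], right=[25, 28, 29]
  root=19; inorder splits into left=[5, 13], right=[]
  root=13; inorder splits into left=[5], right=[]
  root=5; inorder splits into left=[], right=[]
  root=29; inorder splits into left=[25, 28], right=[]
  root=28; inorder splits into left=[25], right=[]
  root=25; inorder splits into left=[], right=[]
Reconstructed level-order: [20, 19, 29, 13, 28, 5, 25]


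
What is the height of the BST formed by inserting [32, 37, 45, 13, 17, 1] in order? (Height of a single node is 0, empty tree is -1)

Insertion order: [32, 37, 45, 13, 17, 1]
Tree (level-order array): [32, 13, 37, 1, 17, None, 45]
Compute height bottom-up (empty subtree = -1):
  height(1) = 1 + max(-1, -1) = 0
  height(17) = 1 + max(-1, -1) = 0
  height(13) = 1 + max(0, 0) = 1
  height(45) = 1 + max(-1, -1) = 0
  height(37) = 1 + max(-1, 0) = 1
  height(32) = 1 + max(1, 1) = 2
Height = 2


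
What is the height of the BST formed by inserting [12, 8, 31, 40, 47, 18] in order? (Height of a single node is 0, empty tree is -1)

Insertion order: [12, 8, 31, 40, 47, 18]
Tree (level-order array): [12, 8, 31, None, None, 18, 40, None, None, None, 47]
Compute height bottom-up (empty subtree = -1):
  height(8) = 1 + max(-1, -1) = 0
  height(18) = 1 + max(-1, -1) = 0
  height(47) = 1 + max(-1, -1) = 0
  height(40) = 1 + max(-1, 0) = 1
  height(31) = 1 + max(0, 1) = 2
  height(12) = 1 + max(0, 2) = 3
Height = 3


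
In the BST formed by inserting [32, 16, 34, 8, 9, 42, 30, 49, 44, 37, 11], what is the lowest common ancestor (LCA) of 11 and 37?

Tree insertion order: [32, 16, 34, 8, 9, 42, 30, 49, 44, 37, 11]
Tree (level-order array): [32, 16, 34, 8, 30, None, 42, None, 9, None, None, 37, 49, None, 11, None, None, 44]
In a BST, the LCA of p=11, q=37 is the first node v on the
root-to-leaf path with p <= v <= q (go left if both < v, right if both > v).
Walk from root:
  at 32: 11 <= 32 <= 37, this is the LCA
LCA = 32


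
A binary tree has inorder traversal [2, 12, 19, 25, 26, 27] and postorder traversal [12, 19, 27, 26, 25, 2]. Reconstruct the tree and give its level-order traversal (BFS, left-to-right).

Inorder:   [2, 12, 19, 25, 26, 27]
Postorder: [12, 19, 27, 26, 25, 2]
Algorithm: postorder visits root last, so walk postorder right-to-left;
each value is the root of the current inorder slice — split it at that
value, recurse on the right subtree first, then the left.
Recursive splits:
  root=2; inorder splits into left=[], right=[12, 19, 25, 26, 27]
  root=25; inorder splits into left=[12, 19], right=[26, 27]
  root=26; inorder splits into left=[], right=[27]
  root=27; inorder splits into left=[], right=[]
  root=19; inorder splits into left=[12], right=[]
  root=12; inorder splits into left=[], right=[]
Reconstructed level-order: [2, 25, 19, 26, 12, 27]


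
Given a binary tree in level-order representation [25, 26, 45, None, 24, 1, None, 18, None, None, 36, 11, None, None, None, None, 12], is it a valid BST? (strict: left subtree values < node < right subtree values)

Level-order array: [25, 26, 45, None, 24, 1, None, 18, None, None, 36, 11, None, None, None, None, 12]
Validate using subtree bounds (lo, hi): at each node, require lo < value < hi,
then recurse left with hi=value and right with lo=value.
Preorder trace (stopping at first violation):
  at node 25 with bounds (-inf, +inf): OK
  at node 26 with bounds (-inf, 25): VIOLATION
Node 26 violates its bound: not (-inf < 26 < 25).
Result: Not a valid BST


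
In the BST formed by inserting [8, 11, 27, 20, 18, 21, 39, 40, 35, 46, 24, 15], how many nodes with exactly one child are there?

Tree built from: [8, 11, 27, 20, 18, 21, 39, 40, 35, 46, 24, 15]
Tree (level-order array): [8, None, 11, None, 27, 20, 39, 18, 21, 35, 40, 15, None, None, 24, None, None, None, 46]
Rule: These are nodes with exactly 1 non-null child.
Per-node child counts:
  node 8: 1 child(ren)
  node 11: 1 child(ren)
  node 27: 2 child(ren)
  node 20: 2 child(ren)
  node 18: 1 child(ren)
  node 15: 0 child(ren)
  node 21: 1 child(ren)
  node 24: 0 child(ren)
  node 39: 2 child(ren)
  node 35: 0 child(ren)
  node 40: 1 child(ren)
  node 46: 0 child(ren)
Matching nodes: [8, 11, 18, 21, 40]
Count of nodes with exactly one child: 5


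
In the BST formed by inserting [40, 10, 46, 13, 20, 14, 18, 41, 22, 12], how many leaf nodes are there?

Tree built from: [40, 10, 46, 13, 20, 14, 18, 41, 22, 12]
Tree (level-order array): [40, 10, 46, None, 13, 41, None, 12, 20, None, None, None, None, 14, 22, None, 18]
Rule: A leaf has 0 children.
Per-node child counts:
  node 40: 2 child(ren)
  node 10: 1 child(ren)
  node 13: 2 child(ren)
  node 12: 0 child(ren)
  node 20: 2 child(ren)
  node 14: 1 child(ren)
  node 18: 0 child(ren)
  node 22: 0 child(ren)
  node 46: 1 child(ren)
  node 41: 0 child(ren)
Matching nodes: [12, 18, 22, 41]
Count of leaf nodes: 4


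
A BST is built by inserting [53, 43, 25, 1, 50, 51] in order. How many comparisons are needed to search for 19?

Search path for 19: 53 -> 43 -> 25 -> 1
Found: False
Comparisons: 4


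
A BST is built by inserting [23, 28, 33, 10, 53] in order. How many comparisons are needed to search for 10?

Search path for 10: 23 -> 10
Found: True
Comparisons: 2


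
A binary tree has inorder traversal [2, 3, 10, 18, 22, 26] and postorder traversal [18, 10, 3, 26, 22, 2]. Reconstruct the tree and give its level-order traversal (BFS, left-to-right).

Inorder:   [2, 3, 10, 18, 22, 26]
Postorder: [18, 10, 3, 26, 22, 2]
Algorithm: postorder visits root last, so walk postorder right-to-left;
each value is the root of the current inorder slice — split it at that
value, recurse on the right subtree first, then the left.
Recursive splits:
  root=2; inorder splits into left=[], right=[3, 10, 18, 22, 26]
  root=22; inorder splits into left=[3, 10, 18], right=[26]
  root=26; inorder splits into left=[], right=[]
  root=3; inorder splits into left=[], right=[10, 18]
  root=10; inorder splits into left=[], right=[18]
  root=18; inorder splits into left=[], right=[]
Reconstructed level-order: [2, 22, 3, 26, 10, 18]


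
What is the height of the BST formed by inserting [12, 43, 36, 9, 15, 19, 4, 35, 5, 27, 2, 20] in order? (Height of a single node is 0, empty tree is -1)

Insertion order: [12, 43, 36, 9, 15, 19, 4, 35, 5, 27, 2, 20]
Tree (level-order array): [12, 9, 43, 4, None, 36, None, 2, 5, 15, None, None, None, None, None, None, 19, None, 35, 27, None, 20]
Compute height bottom-up (empty subtree = -1):
  height(2) = 1 + max(-1, -1) = 0
  height(5) = 1 + max(-1, -1) = 0
  height(4) = 1 + max(0, 0) = 1
  height(9) = 1 + max(1, -1) = 2
  height(20) = 1 + max(-1, -1) = 0
  height(27) = 1 + max(0, -1) = 1
  height(35) = 1 + max(1, -1) = 2
  height(19) = 1 + max(-1, 2) = 3
  height(15) = 1 + max(-1, 3) = 4
  height(36) = 1 + max(4, -1) = 5
  height(43) = 1 + max(5, -1) = 6
  height(12) = 1 + max(2, 6) = 7
Height = 7


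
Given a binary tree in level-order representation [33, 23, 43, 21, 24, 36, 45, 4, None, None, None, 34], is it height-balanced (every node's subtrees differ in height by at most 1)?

Tree (level-order array): [33, 23, 43, 21, 24, 36, 45, 4, None, None, None, 34]
Definition: a tree is height-balanced if, at every node, |h(left) - h(right)| <= 1 (empty subtree has height -1).
Bottom-up per-node check:
  node 4: h_left=-1, h_right=-1, diff=0 [OK], height=0
  node 21: h_left=0, h_right=-1, diff=1 [OK], height=1
  node 24: h_left=-1, h_right=-1, diff=0 [OK], height=0
  node 23: h_left=1, h_right=0, diff=1 [OK], height=2
  node 34: h_left=-1, h_right=-1, diff=0 [OK], height=0
  node 36: h_left=0, h_right=-1, diff=1 [OK], height=1
  node 45: h_left=-1, h_right=-1, diff=0 [OK], height=0
  node 43: h_left=1, h_right=0, diff=1 [OK], height=2
  node 33: h_left=2, h_right=2, diff=0 [OK], height=3
All nodes satisfy the balance condition.
Result: Balanced


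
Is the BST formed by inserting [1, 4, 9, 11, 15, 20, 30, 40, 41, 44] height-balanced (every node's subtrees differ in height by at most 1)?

Tree (level-order array): [1, None, 4, None, 9, None, 11, None, 15, None, 20, None, 30, None, 40, None, 41, None, 44]
Definition: a tree is height-balanced if, at every node, |h(left) - h(right)| <= 1 (empty subtree has height -1).
Bottom-up per-node check:
  node 44: h_left=-1, h_right=-1, diff=0 [OK], height=0
  node 41: h_left=-1, h_right=0, diff=1 [OK], height=1
  node 40: h_left=-1, h_right=1, diff=2 [FAIL (|-1-1|=2 > 1)], height=2
  node 30: h_left=-1, h_right=2, diff=3 [FAIL (|-1-2|=3 > 1)], height=3
  node 20: h_left=-1, h_right=3, diff=4 [FAIL (|-1-3|=4 > 1)], height=4
  node 15: h_left=-1, h_right=4, diff=5 [FAIL (|-1-4|=5 > 1)], height=5
  node 11: h_left=-1, h_right=5, diff=6 [FAIL (|-1-5|=6 > 1)], height=6
  node 9: h_left=-1, h_right=6, diff=7 [FAIL (|-1-6|=7 > 1)], height=7
  node 4: h_left=-1, h_right=7, diff=8 [FAIL (|-1-7|=8 > 1)], height=8
  node 1: h_left=-1, h_right=8, diff=9 [FAIL (|-1-8|=9 > 1)], height=9
Node 40 violates the condition: |-1 - 1| = 2 > 1.
Result: Not balanced


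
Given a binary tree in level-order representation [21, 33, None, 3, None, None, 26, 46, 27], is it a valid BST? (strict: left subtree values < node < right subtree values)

Level-order array: [21, 33, None, 3, None, None, 26, 46, 27]
Validate using subtree bounds (lo, hi): at each node, require lo < value < hi,
then recurse left with hi=value and right with lo=value.
Preorder trace (stopping at first violation):
  at node 21 with bounds (-inf, +inf): OK
  at node 33 with bounds (-inf, 21): VIOLATION
Node 33 violates its bound: not (-inf < 33 < 21).
Result: Not a valid BST


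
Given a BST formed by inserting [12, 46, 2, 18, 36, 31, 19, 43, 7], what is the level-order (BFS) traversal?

Tree insertion order: [12, 46, 2, 18, 36, 31, 19, 43, 7]
Tree (level-order array): [12, 2, 46, None, 7, 18, None, None, None, None, 36, 31, 43, 19]
BFS from the root, enqueuing left then right child of each popped node:
  queue [12] -> pop 12, enqueue [2, 46], visited so far: [12]
  queue [2, 46] -> pop 2, enqueue [7], visited so far: [12, 2]
  queue [46, 7] -> pop 46, enqueue [18], visited so far: [12, 2, 46]
  queue [7, 18] -> pop 7, enqueue [none], visited so far: [12, 2, 46, 7]
  queue [18] -> pop 18, enqueue [36], visited so far: [12, 2, 46, 7, 18]
  queue [36] -> pop 36, enqueue [31, 43], visited so far: [12, 2, 46, 7, 18, 36]
  queue [31, 43] -> pop 31, enqueue [19], visited so far: [12, 2, 46, 7, 18, 36, 31]
  queue [43, 19] -> pop 43, enqueue [none], visited so far: [12, 2, 46, 7, 18, 36, 31, 43]
  queue [19] -> pop 19, enqueue [none], visited so far: [12, 2, 46, 7, 18, 36, 31, 43, 19]
Result: [12, 2, 46, 7, 18, 36, 31, 43, 19]


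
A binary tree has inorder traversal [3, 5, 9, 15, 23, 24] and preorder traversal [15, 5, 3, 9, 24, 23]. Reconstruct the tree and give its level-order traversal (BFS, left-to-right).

Inorder:  [3, 5, 9, 15, 23, 24]
Preorder: [15, 5, 3, 9, 24, 23]
Algorithm: preorder visits root first, so consume preorder in order;
for each root, split the current inorder slice at that value into
left-subtree inorder and right-subtree inorder, then recurse.
Recursive splits:
  root=15; inorder splits into left=[3, 5, 9], right=[23, 24]
  root=5; inorder splits into left=[3], right=[9]
  root=3; inorder splits into left=[], right=[]
  root=9; inorder splits into left=[], right=[]
  root=24; inorder splits into left=[23], right=[]
  root=23; inorder splits into left=[], right=[]
Reconstructed level-order: [15, 5, 24, 3, 9, 23]


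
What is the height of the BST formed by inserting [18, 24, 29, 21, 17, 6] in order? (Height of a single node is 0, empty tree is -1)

Insertion order: [18, 24, 29, 21, 17, 6]
Tree (level-order array): [18, 17, 24, 6, None, 21, 29]
Compute height bottom-up (empty subtree = -1):
  height(6) = 1 + max(-1, -1) = 0
  height(17) = 1 + max(0, -1) = 1
  height(21) = 1 + max(-1, -1) = 0
  height(29) = 1 + max(-1, -1) = 0
  height(24) = 1 + max(0, 0) = 1
  height(18) = 1 + max(1, 1) = 2
Height = 2


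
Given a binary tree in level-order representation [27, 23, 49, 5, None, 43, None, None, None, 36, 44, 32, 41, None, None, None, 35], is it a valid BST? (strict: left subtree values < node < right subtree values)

Level-order array: [27, 23, 49, 5, None, 43, None, None, None, 36, 44, 32, 41, None, None, None, 35]
Validate using subtree bounds (lo, hi): at each node, require lo < value < hi,
then recurse left with hi=value and right with lo=value.
Preorder trace (stopping at first violation):
  at node 27 with bounds (-inf, +inf): OK
  at node 23 with bounds (-inf, 27): OK
  at node 5 with bounds (-inf, 23): OK
  at node 49 with bounds (27, +inf): OK
  at node 43 with bounds (27, 49): OK
  at node 36 with bounds (27, 43): OK
  at node 32 with bounds (27, 36): OK
  at node 35 with bounds (32, 36): OK
  at node 41 with bounds (36, 43): OK
  at node 44 with bounds (43, 49): OK
No violation found at any node.
Result: Valid BST


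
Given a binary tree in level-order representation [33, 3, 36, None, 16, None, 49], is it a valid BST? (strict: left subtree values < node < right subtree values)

Level-order array: [33, 3, 36, None, 16, None, 49]
Validate using subtree bounds (lo, hi): at each node, require lo < value < hi,
then recurse left with hi=value and right with lo=value.
Preorder trace (stopping at first violation):
  at node 33 with bounds (-inf, +inf): OK
  at node 3 with bounds (-inf, 33): OK
  at node 16 with bounds (3, 33): OK
  at node 36 with bounds (33, +inf): OK
  at node 49 with bounds (36, +inf): OK
No violation found at any node.
Result: Valid BST


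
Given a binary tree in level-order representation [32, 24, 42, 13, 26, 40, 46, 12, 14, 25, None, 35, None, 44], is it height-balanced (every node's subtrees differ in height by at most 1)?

Tree (level-order array): [32, 24, 42, 13, 26, 40, 46, 12, 14, 25, None, 35, None, 44]
Definition: a tree is height-balanced if, at every node, |h(left) - h(right)| <= 1 (empty subtree has height -1).
Bottom-up per-node check:
  node 12: h_left=-1, h_right=-1, diff=0 [OK], height=0
  node 14: h_left=-1, h_right=-1, diff=0 [OK], height=0
  node 13: h_left=0, h_right=0, diff=0 [OK], height=1
  node 25: h_left=-1, h_right=-1, diff=0 [OK], height=0
  node 26: h_left=0, h_right=-1, diff=1 [OK], height=1
  node 24: h_left=1, h_right=1, diff=0 [OK], height=2
  node 35: h_left=-1, h_right=-1, diff=0 [OK], height=0
  node 40: h_left=0, h_right=-1, diff=1 [OK], height=1
  node 44: h_left=-1, h_right=-1, diff=0 [OK], height=0
  node 46: h_left=0, h_right=-1, diff=1 [OK], height=1
  node 42: h_left=1, h_right=1, diff=0 [OK], height=2
  node 32: h_left=2, h_right=2, diff=0 [OK], height=3
All nodes satisfy the balance condition.
Result: Balanced


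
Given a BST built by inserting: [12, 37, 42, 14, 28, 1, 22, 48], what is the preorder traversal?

Tree insertion order: [12, 37, 42, 14, 28, 1, 22, 48]
Tree (level-order array): [12, 1, 37, None, None, 14, 42, None, 28, None, 48, 22]
Preorder traversal: [12, 1, 37, 14, 28, 22, 42, 48]


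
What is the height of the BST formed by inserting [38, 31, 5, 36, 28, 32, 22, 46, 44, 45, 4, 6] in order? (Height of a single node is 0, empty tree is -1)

Insertion order: [38, 31, 5, 36, 28, 32, 22, 46, 44, 45, 4, 6]
Tree (level-order array): [38, 31, 46, 5, 36, 44, None, 4, 28, 32, None, None, 45, None, None, 22, None, None, None, None, None, 6]
Compute height bottom-up (empty subtree = -1):
  height(4) = 1 + max(-1, -1) = 0
  height(6) = 1 + max(-1, -1) = 0
  height(22) = 1 + max(0, -1) = 1
  height(28) = 1 + max(1, -1) = 2
  height(5) = 1 + max(0, 2) = 3
  height(32) = 1 + max(-1, -1) = 0
  height(36) = 1 + max(0, -1) = 1
  height(31) = 1 + max(3, 1) = 4
  height(45) = 1 + max(-1, -1) = 0
  height(44) = 1 + max(-1, 0) = 1
  height(46) = 1 + max(1, -1) = 2
  height(38) = 1 + max(4, 2) = 5
Height = 5


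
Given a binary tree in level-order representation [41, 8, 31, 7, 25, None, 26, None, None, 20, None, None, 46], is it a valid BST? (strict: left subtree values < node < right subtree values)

Level-order array: [41, 8, 31, 7, 25, None, 26, None, None, 20, None, None, 46]
Validate using subtree bounds (lo, hi): at each node, require lo < value < hi,
then recurse left with hi=value and right with lo=value.
Preorder trace (stopping at first violation):
  at node 41 with bounds (-inf, +inf): OK
  at node 8 with bounds (-inf, 41): OK
  at node 7 with bounds (-inf, 8): OK
  at node 25 with bounds (8, 41): OK
  at node 20 with bounds (8, 25): OK
  at node 31 with bounds (41, +inf): VIOLATION
Node 31 violates its bound: not (41 < 31 < +inf).
Result: Not a valid BST


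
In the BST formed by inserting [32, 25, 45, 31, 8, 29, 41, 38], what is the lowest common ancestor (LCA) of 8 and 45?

Tree insertion order: [32, 25, 45, 31, 8, 29, 41, 38]
Tree (level-order array): [32, 25, 45, 8, 31, 41, None, None, None, 29, None, 38]
In a BST, the LCA of p=8, q=45 is the first node v on the
root-to-leaf path with p <= v <= q (go left if both < v, right if both > v).
Walk from root:
  at 32: 8 <= 32 <= 45, this is the LCA
LCA = 32


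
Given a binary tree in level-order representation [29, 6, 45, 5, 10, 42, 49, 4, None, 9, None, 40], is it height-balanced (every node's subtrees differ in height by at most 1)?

Tree (level-order array): [29, 6, 45, 5, 10, 42, 49, 4, None, 9, None, 40]
Definition: a tree is height-balanced if, at every node, |h(left) - h(right)| <= 1 (empty subtree has height -1).
Bottom-up per-node check:
  node 4: h_left=-1, h_right=-1, diff=0 [OK], height=0
  node 5: h_left=0, h_right=-1, diff=1 [OK], height=1
  node 9: h_left=-1, h_right=-1, diff=0 [OK], height=0
  node 10: h_left=0, h_right=-1, diff=1 [OK], height=1
  node 6: h_left=1, h_right=1, diff=0 [OK], height=2
  node 40: h_left=-1, h_right=-1, diff=0 [OK], height=0
  node 42: h_left=0, h_right=-1, diff=1 [OK], height=1
  node 49: h_left=-1, h_right=-1, diff=0 [OK], height=0
  node 45: h_left=1, h_right=0, diff=1 [OK], height=2
  node 29: h_left=2, h_right=2, diff=0 [OK], height=3
All nodes satisfy the balance condition.
Result: Balanced


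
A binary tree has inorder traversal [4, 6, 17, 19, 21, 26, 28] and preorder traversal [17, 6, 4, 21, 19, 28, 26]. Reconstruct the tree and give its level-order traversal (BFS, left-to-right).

Inorder:  [4, 6, 17, 19, 21, 26, 28]
Preorder: [17, 6, 4, 21, 19, 28, 26]
Algorithm: preorder visits root first, so consume preorder in order;
for each root, split the current inorder slice at that value into
left-subtree inorder and right-subtree inorder, then recurse.
Recursive splits:
  root=17; inorder splits into left=[4, 6], right=[19, 21, 26, 28]
  root=6; inorder splits into left=[4], right=[]
  root=4; inorder splits into left=[], right=[]
  root=21; inorder splits into left=[19], right=[26, 28]
  root=19; inorder splits into left=[], right=[]
  root=28; inorder splits into left=[26], right=[]
  root=26; inorder splits into left=[], right=[]
Reconstructed level-order: [17, 6, 21, 4, 19, 28, 26]


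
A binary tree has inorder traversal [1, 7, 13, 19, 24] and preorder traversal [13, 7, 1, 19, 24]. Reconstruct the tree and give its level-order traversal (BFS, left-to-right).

Inorder:  [1, 7, 13, 19, 24]
Preorder: [13, 7, 1, 19, 24]
Algorithm: preorder visits root first, so consume preorder in order;
for each root, split the current inorder slice at that value into
left-subtree inorder and right-subtree inorder, then recurse.
Recursive splits:
  root=13; inorder splits into left=[1, 7], right=[19, 24]
  root=7; inorder splits into left=[1], right=[]
  root=1; inorder splits into left=[], right=[]
  root=19; inorder splits into left=[], right=[24]
  root=24; inorder splits into left=[], right=[]
Reconstructed level-order: [13, 7, 19, 1, 24]


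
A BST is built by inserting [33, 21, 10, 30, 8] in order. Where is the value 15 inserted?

Starting tree (level order): [33, 21, None, 10, 30, 8]
Insertion path: 33 -> 21 -> 10
Result: insert 15 as right child of 10
Final tree (level order): [33, 21, None, 10, 30, 8, 15]


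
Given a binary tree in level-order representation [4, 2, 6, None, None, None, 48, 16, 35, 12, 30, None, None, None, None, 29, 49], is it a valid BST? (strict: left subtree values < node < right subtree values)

Level-order array: [4, 2, 6, None, None, None, 48, 16, 35, 12, 30, None, None, None, None, 29, 49]
Validate using subtree bounds (lo, hi): at each node, require lo < value < hi,
then recurse left with hi=value and right with lo=value.
Preorder trace (stopping at first violation):
  at node 4 with bounds (-inf, +inf): OK
  at node 2 with bounds (-inf, 4): OK
  at node 6 with bounds (4, +inf): OK
  at node 48 with bounds (6, +inf): OK
  at node 16 with bounds (6, 48): OK
  at node 12 with bounds (6, 16): OK
  at node 30 with bounds (16, 48): OK
  at node 29 with bounds (16, 30): OK
  at node 49 with bounds (30, 48): VIOLATION
Node 49 violates its bound: not (30 < 49 < 48).
Result: Not a valid BST


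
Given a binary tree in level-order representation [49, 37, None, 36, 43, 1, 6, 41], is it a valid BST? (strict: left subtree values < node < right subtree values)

Level-order array: [49, 37, None, 36, 43, 1, 6, 41]
Validate using subtree bounds (lo, hi): at each node, require lo < value < hi,
then recurse left with hi=value and right with lo=value.
Preorder trace (stopping at first violation):
  at node 49 with bounds (-inf, +inf): OK
  at node 37 with bounds (-inf, 49): OK
  at node 36 with bounds (-inf, 37): OK
  at node 1 with bounds (-inf, 36): OK
  at node 6 with bounds (36, 37): VIOLATION
Node 6 violates its bound: not (36 < 6 < 37).
Result: Not a valid BST


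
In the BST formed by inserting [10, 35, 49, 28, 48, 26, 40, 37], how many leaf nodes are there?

Tree built from: [10, 35, 49, 28, 48, 26, 40, 37]
Tree (level-order array): [10, None, 35, 28, 49, 26, None, 48, None, None, None, 40, None, 37]
Rule: A leaf has 0 children.
Per-node child counts:
  node 10: 1 child(ren)
  node 35: 2 child(ren)
  node 28: 1 child(ren)
  node 26: 0 child(ren)
  node 49: 1 child(ren)
  node 48: 1 child(ren)
  node 40: 1 child(ren)
  node 37: 0 child(ren)
Matching nodes: [26, 37]
Count of leaf nodes: 2


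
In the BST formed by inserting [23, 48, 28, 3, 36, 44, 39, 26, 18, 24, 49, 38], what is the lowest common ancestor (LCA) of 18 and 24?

Tree insertion order: [23, 48, 28, 3, 36, 44, 39, 26, 18, 24, 49, 38]
Tree (level-order array): [23, 3, 48, None, 18, 28, 49, None, None, 26, 36, None, None, 24, None, None, 44, None, None, 39, None, 38]
In a BST, the LCA of p=18, q=24 is the first node v on the
root-to-leaf path with p <= v <= q (go left if both < v, right if both > v).
Walk from root:
  at 23: 18 <= 23 <= 24, this is the LCA
LCA = 23


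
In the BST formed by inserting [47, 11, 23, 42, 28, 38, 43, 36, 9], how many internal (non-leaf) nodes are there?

Tree built from: [47, 11, 23, 42, 28, 38, 43, 36, 9]
Tree (level-order array): [47, 11, None, 9, 23, None, None, None, 42, 28, 43, None, 38, None, None, 36]
Rule: An internal node has at least one child.
Per-node child counts:
  node 47: 1 child(ren)
  node 11: 2 child(ren)
  node 9: 0 child(ren)
  node 23: 1 child(ren)
  node 42: 2 child(ren)
  node 28: 1 child(ren)
  node 38: 1 child(ren)
  node 36: 0 child(ren)
  node 43: 0 child(ren)
Matching nodes: [47, 11, 23, 42, 28, 38]
Count of internal (non-leaf) nodes: 6


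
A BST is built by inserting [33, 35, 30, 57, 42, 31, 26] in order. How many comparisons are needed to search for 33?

Search path for 33: 33
Found: True
Comparisons: 1


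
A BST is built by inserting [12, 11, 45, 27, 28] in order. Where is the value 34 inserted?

Starting tree (level order): [12, 11, 45, None, None, 27, None, None, 28]
Insertion path: 12 -> 45 -> 27 -> 28
Result: insert 34 as right child of 28
Final tree (level order): [12, 11, 45, None, None, 27, None, None, 28, None, 34]


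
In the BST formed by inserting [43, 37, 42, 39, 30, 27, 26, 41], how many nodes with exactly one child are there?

Tree built from: [43, 37, 42, 39, 30, 27, 26, 41]
Tree (level-order array): [43, 37, None, 30, 42, 27, None, 39, None, 26, None, None, 41]
Rule: These are nodes with exactly 1 non-null child.
Per-node child counts:
  node 43: 1 child(ren)
  node 37: 2 child(ren)
  node 30: 1 child(ren)
  node 27: 1 child(ren)
  node 26: 0 child(ren)
  node 42: 1 child(ren)
  node 39: 1 child(ren)
  node 41: 0 child(ren)
Matching nodes: [43, 30, 27, 42, 39]
Count of nodes with exactly one child: 5


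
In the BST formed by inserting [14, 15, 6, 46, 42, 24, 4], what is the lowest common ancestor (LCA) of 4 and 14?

Tree insertion order: [14, 15, 6, 46, 42, 24, 4]
Tree (level-order array): [14, 6, 15, 4, None, None, 46, None, None, 42, None, 24]
In a BST, the LCA of p=4, q=14 is the first node v on the
root-to-leaf path with p <= v <= q (go left if both < v, right if both > v).
Walk from root:
  at 14: 4 <= 14 <= 14, this is the LCA
LCA = 14


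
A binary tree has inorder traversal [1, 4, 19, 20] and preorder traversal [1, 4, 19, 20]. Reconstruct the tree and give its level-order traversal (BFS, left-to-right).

Inorder:  [1, 4, 19, 20]
Preorder: [1, 4, 19, 20]
Algorithm: preorder visits root first, so consume preorder in order;
for each root, split the current inorder slice at that value into
left-subtree inorder and right-subtree inorder, then recurse.
Recursive splits:
  root=1; inorder splits into left=[], right=[4, 19, 20]
  root=4; inorder splits into left=[], right=[19, 20]
  root=19; inorder splits into left=[], right=[20]
  root=20; inorder splits into left=[], right=[]
Reconstructed level-order: [1, 4, 19, 20]


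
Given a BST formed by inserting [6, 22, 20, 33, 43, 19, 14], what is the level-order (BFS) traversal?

Tree insertion order: [6, 22, 20, 33, 43, 19, 14]
Tree (level-order array): [6, None, 22, 20, 33, 19, None, None, 43, 14]
BFS from the root, enqueuing left then right child of each popped node:
  queue [6] -> pop 6, enqueue [22], visited so far: [6]
  queue [22] -> pop 22, enqueue [20, 33], visited so far: [6, 22]
  queue [20, 33] -> pop 20, enqueue [19], visited so far: [6, 22, 20]
  queue [33, 19] -> pop 33, enqueue [43], visited so far: [6, 22, 20, 33]
  queue [19, 43] -> pop 19, enqueue [14], visited so far: [6, 22, 20, 33, 19]
  queue [43, 14] -> pop 43, enqueue [none], visited so far: [6, 22, 20, 33, 19, 43]
  queue [14] -> pop 14, enqueue [none], visited so far: [6, 22, 20, 33, 19, 43, 14]
Result: [6, 22, 20, 33, 19, 43, 14]


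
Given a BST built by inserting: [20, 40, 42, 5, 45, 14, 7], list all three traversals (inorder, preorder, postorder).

Tree insertion order: [20, 40, 42, 5, 45, 14, 7]
Tree (level-order array): [20, 5, 40, None, 14, None, 42, 7, None, None, 45]
Inorder (L, root, R): [5, 7, 14, 20, 40, 42, 45]
Preorder (root, L, R): [20, 5, 14, 7, 40, 42, 45]
Postorder (L, R, root): [7, 14, 5, 45, 42, 40, 20]


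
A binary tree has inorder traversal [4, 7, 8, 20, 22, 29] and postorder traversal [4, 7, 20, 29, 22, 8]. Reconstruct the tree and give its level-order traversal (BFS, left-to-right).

Inorder:   [4, 7, 8, 20, 22, 29]
Postorder: [4, 7, 20, 29, 22, 8]
Algorithm: postorder visits root last, so walk postorder right-to-left;
each value is the root of the current inorder slice — split it at that
value, recurse on the right subtree first, then the left.
Recursive splits:
  root=8; inorder splits into left=[4, 7], right=[20, 22, 29]
  root=22; inorder splits into left=[20], right=[29]
  root=29; inorder splits into left=[], right=[]
  root=20; inorder splits into left=[], right=[]
  root=7; inorder splits into left=[4], right=[]
  root=4; inorder splits into left=[], right=[]
Reconstructed level-order: [8, 7, 22, 4, 20, 29]


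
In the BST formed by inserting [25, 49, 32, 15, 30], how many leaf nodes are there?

Tree built from: [25, 49, 32, 15, 30]
Tree (level-order array): [25, 15, 49, None, None, 32, None, 30]
Rule: A leaf has 0 children.
Per-node child counts:
  node 25: 2 child(ren)
  node 15: 0 child(ren)
  node 49: 1 child(ren)
  node 32: 1 child(ren)
  node 30: 0 child(ren)
Matching nodes: [15, 30]
Count of leaf nodes: 2


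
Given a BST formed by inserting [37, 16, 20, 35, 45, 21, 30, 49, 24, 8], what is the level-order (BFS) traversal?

Tree insertion order: [37, 16, 20, 35, 45, 21, 30, 49, 24, 8]
Tree (level-order array): [37, 16, 45, 8, 20, None, 49, None, None, None, 35, None, None, 21, None, None, 30, 24]
BFS from the root, enqueuing left then right child of each popped node:
  queue [37] -> pop 37, enqueue [16, 45], visited so far: [37]
  queue [16, 45] -> pop 16, enqueue [8, 20], visited so far: [37, 16]
  queue [45, 8, 20] -> pop 45, enqueue [49], visited so far: [37, 16, 45]
  queue [8, 20, 49] -> pop 8, enqueue [none], visited so far: [37, 16, 45, 8]
  queue [20, 49] -> pop 20, enqueue [35], visited so far: [37, 16, 45, 8, 20]
  queue [49, 35] -> pop 49, enqueue [none], visited so far: [37, 16, 45, 8, 20, 49]
  queue [35] -> pop 35, enqueue [21], visited so far: [37, 16, 45, 8, 20, 49, 35]
  queue [21] -> pop 21, enqueue [30], visited so far: [37, 16, 45, 8, 20, 49, 35, 21]
  queue [30] -> pop 30, enqueue [24], visited so far: [37, 16, 45, 8, 20, 49, 35, 21, 30]
  queue [24] -> pop 24, enqueue [none], visited so far: [37, 16, 45, 8, 20, 49, 35, 21, 30, 24]
Result: [37, 16, 45, 8, 20, 49, 35, 21, 30, 24]


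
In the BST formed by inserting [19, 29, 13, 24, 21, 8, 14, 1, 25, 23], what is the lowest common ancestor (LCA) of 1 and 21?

Tree insertion order: [19, 29, 13, 24, 21, 8, 14, 1, 25, 23]
Tree (level-order array): [19, 13, 29, 8, 14, 24, None, 1, None, None, None, 21, 25, None, None, None, 23]
In a BST, the LCA of p=1, q=21 is the first node v on the
root-to-leaf path with p <= v <= q (go left if both < v, right if both > v).
Walk from root:
  at 19: 1 <= 19 <= 21, this is the LCA
LCA = 19


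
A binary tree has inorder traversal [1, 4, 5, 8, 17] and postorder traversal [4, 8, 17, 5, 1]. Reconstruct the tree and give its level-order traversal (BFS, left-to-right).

Inorder:   [1, 4, 5, 8, 17]
Postorder: [4, 8, 17, 5, 1]
Algorithm: postorder visits root last, so walk postorder right-to-left;
each value is the root of the current inorder slice — split it at that
value, recurse on the right subtree first, then the left.
Recursive splits:
  root=1; inorder splits into left=[], right=[4, 5, 8, 17]
  root=5; inorder splits into left=[4], right=[8, 17]
  root=17; inorder splits into left=[8], right=[]
  root=8; inorder splits into left=[], right=[]
  root=4; inorder splits into left=[], right=[]
Reconstructed level-order: [1, 5, 4, 17, 8]


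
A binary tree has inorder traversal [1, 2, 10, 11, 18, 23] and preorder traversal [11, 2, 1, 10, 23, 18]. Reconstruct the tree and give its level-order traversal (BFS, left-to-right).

Inorder:  [1, 2, 10, 11, 18, 23]
Preorder: [11, 2, 1, 10, 23, 18]
Algorithm: preorder visits root first, so consume preorder in order;
for each root, split the current inorder slice at that value into
left-subtree inorder and right-subtree inorder, then recurse.
Recursive splits:
  root=11; inorder splits into left=[1, 2, 10], right=[18, 23]
  root=2; inorder splits into left=[1], right=[10]
  root=1; inorder splits into left=[], right=[]
  root=10; inorder splits into left=[], right=[]
  root=23; inorder splits into left=[18], right=[]
  root=18; inorder splits into left=[], right=[]
Reconstructed level-order: [11, 2, 23, 1, 10, 18]


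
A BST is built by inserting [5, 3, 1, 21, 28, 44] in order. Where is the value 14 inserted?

Starting tree (level order): [5, 3, 21, 1, None, None, 28, None, None, None, 44]
Insertion path: 5 -> 21
Result: insert 14 as left child of 21
Final tree (level order): [5, 3, 21, 1, None, 14, 28, None, None, None, None, None, 44]


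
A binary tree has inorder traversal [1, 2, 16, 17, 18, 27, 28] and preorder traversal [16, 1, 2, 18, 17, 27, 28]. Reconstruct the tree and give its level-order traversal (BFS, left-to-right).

Inorder:  [1, 2, 16, 17, 18, 27, 28]
Preorder: [16, 1, 2, 18, 17, 27, 28]
Algorithm: preorder visits root first, so consume preorder in order;
for each root, split the current inorder slice at that value into
left-subtree inorder and right-subtree inorder, then recurse.
Recursive splits:
  root=16; inorder splits into left=[1, 2], right=[17, 18, 27, 28]
  root=1; inorder splits into left=[], right=[2]
  root=2; inorder splits into left=[], right=[]
  root=18; inorder splits into left=[17], right=[27, 28]
  root=17; inorder splits into left=[], right=[]
  root=27; inorder splits into left=[], right=[28]
  root=28; inorder splits into left=[], right=[]
Reconstructed level-order: [16, 1, 18, 2, 17, 27, 28]


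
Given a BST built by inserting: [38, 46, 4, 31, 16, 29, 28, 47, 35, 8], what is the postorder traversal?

Tree insertion order: [38, 46, 4, 31, 16, 29, 28, 47, 35, 8]
Tree (level-order array): [38, 4, 46, None, 31, None, 47, 16, 35, None, None, 8, 29, None, None, None, None, 28]
Postorder traversal: [8, 28, 29, 16, 35, 31, 4, 47, 46, 38]


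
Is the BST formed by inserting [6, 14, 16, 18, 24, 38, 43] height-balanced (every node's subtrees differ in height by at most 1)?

Tree (level-order array): [6, None, 14, None, 16, None, 18, None, 24, None, 38, None, 43]
Definition: a tree is height-balanced if, at every node, |h(left) - h(right)| <= 1 (empty subtree has height -1).
Bottom-up per-node check:
  node 43: h_left=-1, h_right=-1, diff=0 [OK], height=0
  node 38: h_left=-1, h_right=0, diff=1 [OK], height=1
  node 24: h_left=-1, h_right=1, diff=2 [FAIL (|-1-1|=2 > 1)], height=2
  node 18: h_left=-1, h_right=2, diff=3 [FAIL (|-1-2|=3 > 1)], height=3
  node 16: h_left=-1, h_right=3, diff=4 [FAIL (|-1-3|=4 > 1)], height=4
  node 14: h_left=-1, h_right=4, diff=5 [FAIL (|-1-4|=5 > 1)], height=5
  node 6: h_left=-1, h_right=5, diff=6 [FAIL (|-1-5|=6 > 1)], height=6
Node 24 violates the condition: |-1 - 1| = 2 > 1.
Result: Not balanced


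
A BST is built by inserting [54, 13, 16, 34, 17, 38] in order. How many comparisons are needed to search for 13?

Search path for 13: 54 -> 13
Found: True
Comparisons: 2


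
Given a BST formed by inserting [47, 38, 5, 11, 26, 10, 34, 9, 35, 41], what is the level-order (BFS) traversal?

Tree insertion order: [47, 38, 5, 11, 26, 10, 34, 9, 35, 41]
Tree (level-order array): [47, 38, None, 5, 41, None, 11, None, None, 10, 26, 9, None, None, 34, None, None, None, 35]
BFS from the root, enqueuing left then right child of each popped node:
  queue [47] -> pop 47, enqueue [38], visited so far: [47]
  queue [38] -> pop 38, enqueue [5, 41], visited so far: [47, 38]
  queue [5, 41] -> pop 5, enqueue [11], visited so far: [47, 38, 5]
  queue [41, 11] -> pop 41, enqueue [none], visited so far: [47, 38, 5, 41]
  queue [11] -> pop 11, enqueue [10, 26], visited so far: [47, 38, 5, 41, 11]
  queue [10, 26] -> pop 10, enqueue [9], visited so far: [47, 38, 5, 41, 11, 10]
  queue [26, 9] -> pop 26, enqueue [34], visited so far: [47, 38, 5, 41, 11, 10, 26]
  queue [9, 34] -> pop 9, enqueue [none], visited so far: [47, 38, 5, 41, 11, 10, 26, 9]
  queue [34] -> pop 34, enqueue [35], visited so far: [47, 38, 5, 41, 11, 10, 26, 9, 34]
  queue [35] -> pop 35, enqueue [none], visited so far: [47, 38, 5, 41, 11, 10, 26, 9, 34, 35]
Result: [47, 38, 5, 41, 11, 10, 26, 9, 34, 35]
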